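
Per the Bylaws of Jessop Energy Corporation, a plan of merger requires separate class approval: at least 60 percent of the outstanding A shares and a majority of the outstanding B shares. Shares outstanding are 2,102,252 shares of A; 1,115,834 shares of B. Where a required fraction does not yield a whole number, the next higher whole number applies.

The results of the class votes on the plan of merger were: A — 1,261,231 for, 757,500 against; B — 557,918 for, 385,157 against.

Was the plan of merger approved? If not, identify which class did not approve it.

Not approved — the A shares did not give the required vote.

A: 3/5 of 2102252 = 1261351.20, rounded up to 1261352; 1,261,352 required, 1,261,231 in favor — not approved.
B: a majority of 1115834 is 557918; 557,918 required, 557,918 in favor — approved.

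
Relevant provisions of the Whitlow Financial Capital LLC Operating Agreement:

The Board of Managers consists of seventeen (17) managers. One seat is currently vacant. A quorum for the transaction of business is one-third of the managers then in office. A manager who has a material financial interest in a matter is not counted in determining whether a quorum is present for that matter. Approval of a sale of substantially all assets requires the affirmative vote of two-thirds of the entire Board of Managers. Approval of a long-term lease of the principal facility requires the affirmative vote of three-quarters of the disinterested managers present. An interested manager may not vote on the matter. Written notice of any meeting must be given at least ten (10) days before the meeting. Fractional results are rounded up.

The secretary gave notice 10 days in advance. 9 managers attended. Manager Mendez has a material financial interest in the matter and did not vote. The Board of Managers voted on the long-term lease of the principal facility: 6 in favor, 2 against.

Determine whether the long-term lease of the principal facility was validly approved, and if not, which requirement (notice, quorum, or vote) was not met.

Notice: 10 days given; 10 required (10 ≥ 10). Satisfied.
Quorum: 9 present, but the 1 interested manager does not count, leaving 8. Quorum is 6. Satisfied.
Vote: the long-term lease of the principal facility requires three-fourths of the disinterested managers present (9 − 1 = 8). 3/4 of 8 = 6, so 6 affirmative votes are needed; 6 voted in favor. Satisfied.

Valid — all requirements satisfied.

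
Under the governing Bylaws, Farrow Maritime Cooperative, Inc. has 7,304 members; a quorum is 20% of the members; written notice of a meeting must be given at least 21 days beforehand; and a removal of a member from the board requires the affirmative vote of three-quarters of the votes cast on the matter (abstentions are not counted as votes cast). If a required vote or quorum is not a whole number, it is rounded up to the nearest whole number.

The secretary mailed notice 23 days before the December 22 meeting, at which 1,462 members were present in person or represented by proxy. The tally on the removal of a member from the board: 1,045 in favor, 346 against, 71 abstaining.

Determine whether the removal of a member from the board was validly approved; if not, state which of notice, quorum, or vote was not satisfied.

Valid — all requirements satisfied.

Notice: 23 days given; 21 required. Satisfied.
Quorum: 20% of 7,304 = 1,460.80, rounded up to 1,461; 1,462 present. Satisfied.
Vote: requires three-fourths of the votes cast (1,462 − 71 abstaining = 1,391); 3/4 of 1391 = 1043.25, rounded up to 1044, so 1,044 needed; 1,045 in favor. Satisfied.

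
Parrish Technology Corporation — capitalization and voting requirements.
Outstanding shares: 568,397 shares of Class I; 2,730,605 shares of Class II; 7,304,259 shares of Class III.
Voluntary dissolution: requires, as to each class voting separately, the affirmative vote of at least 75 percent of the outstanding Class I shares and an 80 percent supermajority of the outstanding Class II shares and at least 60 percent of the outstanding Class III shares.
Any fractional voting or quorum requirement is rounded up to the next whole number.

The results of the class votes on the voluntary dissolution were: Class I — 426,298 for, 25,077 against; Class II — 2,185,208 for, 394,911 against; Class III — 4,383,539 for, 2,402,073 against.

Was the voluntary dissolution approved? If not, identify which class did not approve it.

Class I: 3/4 of 568397 = 426297.75, rounded up to 426298; 426,298 required, 426,298 in favor — approved.
Class II: 4/5 of 2730605 = 2184484; 2,184,484 required, 2,185,208 in favor — approved.
Class III: 3/5 of 7304259 = 4382555.40, rounded up to 4382556; 4,382,556 required, 4,383,539 in favor — approved.

Approved — every class gave the required vote.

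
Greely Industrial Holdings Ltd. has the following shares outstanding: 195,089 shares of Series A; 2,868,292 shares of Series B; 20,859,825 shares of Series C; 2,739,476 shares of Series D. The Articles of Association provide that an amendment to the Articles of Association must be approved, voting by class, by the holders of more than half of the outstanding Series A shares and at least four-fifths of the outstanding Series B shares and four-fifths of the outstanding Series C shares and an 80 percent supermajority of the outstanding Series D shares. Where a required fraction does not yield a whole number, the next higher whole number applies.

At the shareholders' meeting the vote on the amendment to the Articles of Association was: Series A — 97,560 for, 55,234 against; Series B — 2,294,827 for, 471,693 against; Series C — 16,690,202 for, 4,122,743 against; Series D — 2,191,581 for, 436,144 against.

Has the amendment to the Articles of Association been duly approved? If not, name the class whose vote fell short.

Series A: a majority of 195089 is 97545; 97,545 required, 97,560 in favor — approved.
Series B: 4/5 of 2868292 = 2294633.60, rounded up to 2294634; 2,294,634 required, 2,294,827 in favor — approved.
Series C: 4/5 of 20859825 = 16687860; 16,687,860 required, 16,690,202 in favor — approved.
Series D: 4/5 of 2739476 = 2191580.80, rounded up to 2191581; 2,191,581 required, 2,191,581 in favor — approved.

Approved — every class gave the required vote.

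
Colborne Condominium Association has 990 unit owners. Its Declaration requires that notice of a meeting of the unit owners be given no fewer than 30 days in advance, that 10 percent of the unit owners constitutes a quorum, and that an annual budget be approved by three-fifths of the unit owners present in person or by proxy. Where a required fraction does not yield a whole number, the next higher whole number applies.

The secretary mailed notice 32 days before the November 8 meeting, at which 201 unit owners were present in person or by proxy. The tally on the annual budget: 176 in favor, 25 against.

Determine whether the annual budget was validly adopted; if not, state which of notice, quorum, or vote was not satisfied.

Notice: 32 days given; 30 required. Satisfied.
Quorum: 10% of 990 = 99; 201 present. Satisfied.
Vote: requires three-fifths of those present (201); 3/5 of 201 = 120.60, rounded up to 121, so 121 needed; 176 in favor. Satisfied.

Valid — all requirements satisfied.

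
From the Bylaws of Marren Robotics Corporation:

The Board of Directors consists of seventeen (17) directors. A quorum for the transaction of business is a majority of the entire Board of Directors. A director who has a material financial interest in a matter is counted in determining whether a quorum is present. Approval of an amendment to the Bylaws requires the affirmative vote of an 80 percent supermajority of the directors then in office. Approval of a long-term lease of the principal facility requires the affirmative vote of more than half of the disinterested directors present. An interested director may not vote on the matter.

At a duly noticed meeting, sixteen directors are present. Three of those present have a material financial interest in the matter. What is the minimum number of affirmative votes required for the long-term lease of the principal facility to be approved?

7

The long-term lease of the principal facility requires a majority of the disinterested directors present (16 − 3 = 13).
A majority of 13 is 7.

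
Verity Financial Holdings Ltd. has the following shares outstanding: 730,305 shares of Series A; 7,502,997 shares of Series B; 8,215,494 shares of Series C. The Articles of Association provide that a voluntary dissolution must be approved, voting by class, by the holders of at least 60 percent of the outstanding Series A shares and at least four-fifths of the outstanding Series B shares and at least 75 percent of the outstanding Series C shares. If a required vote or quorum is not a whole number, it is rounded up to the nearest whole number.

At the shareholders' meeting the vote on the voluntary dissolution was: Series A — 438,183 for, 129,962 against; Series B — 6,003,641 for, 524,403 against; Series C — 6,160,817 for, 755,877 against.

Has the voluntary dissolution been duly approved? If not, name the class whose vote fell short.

Series A: 3/5 of 730305 = 438183; 438,183 required, 438,183 in favor — approved.
Series B: 4/5 of 7502997 = 6002397.60, rounded up to 6002398; 6,002,398 required, 6,003,641 in favor — approved.
Series C: 3/4 of 8215494 = 6161620.50, rounded up to 6161621; 6,161,621 required, 6,160,817 in favor — not approved.

Not approved — the Series C shares did not give the required vote.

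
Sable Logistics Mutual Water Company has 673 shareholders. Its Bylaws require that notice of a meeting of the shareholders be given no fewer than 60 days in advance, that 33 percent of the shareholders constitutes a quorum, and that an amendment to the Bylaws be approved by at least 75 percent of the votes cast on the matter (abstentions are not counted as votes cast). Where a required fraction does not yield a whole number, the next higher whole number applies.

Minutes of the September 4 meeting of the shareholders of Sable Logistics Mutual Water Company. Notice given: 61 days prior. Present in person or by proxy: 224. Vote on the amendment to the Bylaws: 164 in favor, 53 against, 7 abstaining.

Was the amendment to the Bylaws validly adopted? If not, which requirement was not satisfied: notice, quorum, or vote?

Notice: 61 days given; 60 required. Satisfied.
Quorum: 33% of 673 = 222.09, rounded up to 223; 224 present. Satisfied.
Vote: requires three-fourths of the votes cast (224 − 7 abstaining = 217); 3/4 of 217 = 162.75, rounded up to 163, so 163 needed; 164 in favor. Satisfied.

Valid — all requirements satisfied.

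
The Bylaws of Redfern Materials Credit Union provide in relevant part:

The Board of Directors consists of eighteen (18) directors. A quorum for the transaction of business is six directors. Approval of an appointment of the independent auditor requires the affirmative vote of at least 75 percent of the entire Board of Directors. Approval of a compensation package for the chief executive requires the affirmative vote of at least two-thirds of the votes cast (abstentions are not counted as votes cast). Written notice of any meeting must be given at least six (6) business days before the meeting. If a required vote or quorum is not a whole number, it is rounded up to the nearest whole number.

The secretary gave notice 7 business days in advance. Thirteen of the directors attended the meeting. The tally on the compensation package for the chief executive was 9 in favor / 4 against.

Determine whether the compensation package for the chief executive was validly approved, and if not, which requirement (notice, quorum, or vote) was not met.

Notice: 7 business days given; 6 required (7 ≥ 6). Satisfied.
Quorum: 13 present; quorum is 6. Satisfied.
Vote: the compensation package for the chief executive requires two-thirds of the votes cast (13). 2/3 of 13 = 8.67, rounded up to 9, so 9 affirmative votes are needed; 9 voted in favor. Satisfied.

Valid — all requirements satisfied.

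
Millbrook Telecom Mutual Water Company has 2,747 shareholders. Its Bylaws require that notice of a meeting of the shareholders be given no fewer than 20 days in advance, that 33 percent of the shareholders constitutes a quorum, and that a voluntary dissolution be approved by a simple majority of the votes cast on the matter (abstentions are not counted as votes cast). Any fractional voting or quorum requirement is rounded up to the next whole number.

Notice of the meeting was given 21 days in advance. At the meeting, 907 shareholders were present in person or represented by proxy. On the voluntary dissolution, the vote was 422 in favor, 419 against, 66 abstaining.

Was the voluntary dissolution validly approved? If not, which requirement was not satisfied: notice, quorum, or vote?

Valid — all requirements satisfied.

Notice: 21 days given; 20 required. Satisfied.
Quorum: 33% of 2,747 = 906.51, rounded up to 907; 907 present. Satisfied.
Vote: requires a majority of the votes cast (907 − 66 abstaining = 841); a majority of 841 is 421, so 421 needed; 422 in favor. Satisfied.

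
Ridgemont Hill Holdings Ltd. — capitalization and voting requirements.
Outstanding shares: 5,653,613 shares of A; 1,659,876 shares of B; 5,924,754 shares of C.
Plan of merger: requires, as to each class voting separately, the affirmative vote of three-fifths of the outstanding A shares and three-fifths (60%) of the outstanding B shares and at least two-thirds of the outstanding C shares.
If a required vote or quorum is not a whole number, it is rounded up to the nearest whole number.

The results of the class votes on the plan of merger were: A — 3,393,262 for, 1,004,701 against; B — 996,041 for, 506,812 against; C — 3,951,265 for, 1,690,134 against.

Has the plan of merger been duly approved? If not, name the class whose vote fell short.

A: 3/5 of 5653613 = 3392167.80, rounded up to 3392168; 3,392,168 required, 3,393,262 in favor — approved.
B: 3/5 of 1659876 = 995925.60, rounded up to 995926; 995,926 required, 996,041 in favor — approved.
C: 2/3 of 5924754 = 3949836; 3,949,836 required, 3,951,265 in favor — approved.

Approved — every class gave the required vote.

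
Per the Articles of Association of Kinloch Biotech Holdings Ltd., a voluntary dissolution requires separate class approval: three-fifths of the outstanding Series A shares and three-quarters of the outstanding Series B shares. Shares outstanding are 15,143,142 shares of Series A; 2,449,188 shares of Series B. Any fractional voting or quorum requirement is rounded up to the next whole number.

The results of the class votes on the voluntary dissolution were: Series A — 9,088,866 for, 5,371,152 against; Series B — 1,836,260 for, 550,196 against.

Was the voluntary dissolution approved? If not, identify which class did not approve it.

Not approved — the Series B shares did not give the required vote.

Series A: 3/5 of 15143142 = 9085885.20, rounded up to 9085886; 9,085,886 required, 9,088,866 in favor — approved.
Series B: 3/4 of 2449188 = 1836891; 1,836,891 required, 1,836,260 in favor — not approved.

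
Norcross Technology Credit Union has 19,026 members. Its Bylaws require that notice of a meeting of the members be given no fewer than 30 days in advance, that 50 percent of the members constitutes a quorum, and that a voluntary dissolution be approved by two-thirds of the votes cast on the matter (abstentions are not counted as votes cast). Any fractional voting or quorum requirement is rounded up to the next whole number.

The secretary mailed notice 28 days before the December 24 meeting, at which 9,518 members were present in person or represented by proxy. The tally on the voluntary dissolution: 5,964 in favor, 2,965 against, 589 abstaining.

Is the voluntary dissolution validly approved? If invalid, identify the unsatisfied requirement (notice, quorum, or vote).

Notice: 28 days given; 30 required. Not satisfied.
Quorum: 50% of 19,026 = 9,513; 9,518 present. Satisfied.
Vote: requires two-thirds of the votes cast (9,518 − 589 abstaining = 8,929); 2/3 of 8929 = 5952.67, rounded up to 5953, so 5,953 needed; 5,964 in favor. Satisfied.

Invalid — notice requirement not satisfied.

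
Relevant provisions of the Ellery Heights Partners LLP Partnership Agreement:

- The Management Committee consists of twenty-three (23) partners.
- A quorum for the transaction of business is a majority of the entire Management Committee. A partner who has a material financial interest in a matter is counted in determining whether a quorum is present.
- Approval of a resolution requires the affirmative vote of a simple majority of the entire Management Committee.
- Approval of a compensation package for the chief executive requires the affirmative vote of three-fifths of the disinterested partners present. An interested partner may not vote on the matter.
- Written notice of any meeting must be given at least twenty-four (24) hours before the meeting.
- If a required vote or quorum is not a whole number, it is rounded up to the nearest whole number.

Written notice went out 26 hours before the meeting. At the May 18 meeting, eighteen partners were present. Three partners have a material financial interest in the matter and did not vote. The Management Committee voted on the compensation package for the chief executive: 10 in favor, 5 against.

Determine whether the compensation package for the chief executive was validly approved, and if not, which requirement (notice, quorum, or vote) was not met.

Valid — all requirements satisfied.

Notice: 26 hours given; 24 required (26 ≥ 24). Satisfied.
Quorum: 18 present (interested partners count toward quorum); quorum is 12. Satisfied.
Vote: the compensation package for the chief executive requires three-fifths of the disinterested partners present (18 − 3 = 15). 3/5 of 15 = 9, so 9 affirmative votes are needed; 10 voted in favor. Satisfied.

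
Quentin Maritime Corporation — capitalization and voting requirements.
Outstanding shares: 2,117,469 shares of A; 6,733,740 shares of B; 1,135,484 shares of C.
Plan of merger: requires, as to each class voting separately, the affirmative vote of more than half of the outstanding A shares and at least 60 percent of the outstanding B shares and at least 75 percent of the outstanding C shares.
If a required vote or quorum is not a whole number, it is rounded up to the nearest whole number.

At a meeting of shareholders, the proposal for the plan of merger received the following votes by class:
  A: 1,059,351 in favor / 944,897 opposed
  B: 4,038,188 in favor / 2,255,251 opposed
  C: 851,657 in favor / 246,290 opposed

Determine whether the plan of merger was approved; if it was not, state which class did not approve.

Not approved — the B shares did not give the required vote.

A: a majority of 2117469 is 1058735; 1,058,735 required, 1,059,351 in favor — approved.
B: 3/5 of 6733740 = 4040244; 4,040,244 required, 4,038,188 in favor — not approved.
C: 3/4 of 1135484 = 851613; 851,613 required, 851,657 in favor — approved.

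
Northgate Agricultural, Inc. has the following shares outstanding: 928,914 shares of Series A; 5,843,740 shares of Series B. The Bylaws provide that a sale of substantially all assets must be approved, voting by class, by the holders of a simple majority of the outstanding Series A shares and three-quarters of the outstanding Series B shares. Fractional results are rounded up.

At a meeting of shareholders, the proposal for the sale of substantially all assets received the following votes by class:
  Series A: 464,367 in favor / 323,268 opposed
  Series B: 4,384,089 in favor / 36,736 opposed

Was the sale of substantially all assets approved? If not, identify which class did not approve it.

Series A: a majority of 928914 is 464458; 464,458 required, 464,367 in favor — not approved.
Series B: 3/4 of 5843740 = 4382805; 4,382,805 required, 4,384,089 in favor — approved.

Not approved — the Series A shares did not give the required vote.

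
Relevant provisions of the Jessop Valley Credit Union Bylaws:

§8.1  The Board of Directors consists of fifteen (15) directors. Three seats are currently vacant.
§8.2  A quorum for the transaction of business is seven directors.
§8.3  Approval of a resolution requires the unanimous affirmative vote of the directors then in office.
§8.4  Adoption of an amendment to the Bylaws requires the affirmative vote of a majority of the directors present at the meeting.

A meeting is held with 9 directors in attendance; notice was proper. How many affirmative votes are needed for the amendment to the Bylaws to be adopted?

The amendment to the Bylaws requires a majority of the directors present (9).
A majority of 9 is 5.

5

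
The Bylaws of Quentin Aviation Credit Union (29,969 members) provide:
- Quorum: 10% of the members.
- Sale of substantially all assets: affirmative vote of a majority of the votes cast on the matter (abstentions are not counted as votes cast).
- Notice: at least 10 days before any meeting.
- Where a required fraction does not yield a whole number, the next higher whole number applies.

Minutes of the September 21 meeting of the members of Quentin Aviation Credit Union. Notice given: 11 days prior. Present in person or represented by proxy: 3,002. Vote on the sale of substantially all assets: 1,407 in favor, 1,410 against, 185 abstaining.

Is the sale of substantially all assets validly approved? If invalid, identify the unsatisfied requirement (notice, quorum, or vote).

Invalid — vote requirement not satisfied.

Notice: 11 days given; 10 required. Satisfied.
Quorum: 10% of 29,969 = 2,996.90, rounded up to 2,997; 3,002 present. Satisfied.
Vote: requires a majority of the votes cast (3,002 − 185 abstaining = 2,817); a majority of 2817 is 1409, so 1,409 needed; 1,407 in favor. Not satisfied.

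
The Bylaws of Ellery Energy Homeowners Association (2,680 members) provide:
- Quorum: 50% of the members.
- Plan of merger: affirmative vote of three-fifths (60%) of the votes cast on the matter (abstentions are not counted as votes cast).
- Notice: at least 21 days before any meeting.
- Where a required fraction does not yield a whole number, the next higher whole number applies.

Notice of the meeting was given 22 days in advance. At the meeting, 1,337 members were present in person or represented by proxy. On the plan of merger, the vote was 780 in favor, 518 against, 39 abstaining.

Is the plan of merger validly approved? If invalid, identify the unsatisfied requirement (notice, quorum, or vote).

Invalid — quorum requirement not satisfied.

Notice: 22 days given; 21 required. Satisfied.
Quorum: 50% of 2,680 = 1,340; 1,337 present. Not satisfied.
Vote: requires three-fifths of the votes cast (1,337 − 39 abstaining = 1,298); 3/5 of 1298 = 778.80, rounded up to 779, so 779 needed; 780 in favor. Satisfied.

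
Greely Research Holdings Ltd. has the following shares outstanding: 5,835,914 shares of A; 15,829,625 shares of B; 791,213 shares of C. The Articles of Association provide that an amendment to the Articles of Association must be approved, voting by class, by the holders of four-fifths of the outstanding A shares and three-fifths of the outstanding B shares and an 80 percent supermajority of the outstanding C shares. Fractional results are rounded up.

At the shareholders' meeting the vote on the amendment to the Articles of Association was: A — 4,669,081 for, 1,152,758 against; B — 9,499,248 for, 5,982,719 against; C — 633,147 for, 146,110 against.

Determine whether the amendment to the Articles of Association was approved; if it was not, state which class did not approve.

Approved — every class gave the required vote.

A: 4/5 of 5835914 = 4668731.20, rounded up to 4668732; 4,668,732 required, 4,669,081 in favor — approved.
B: 3/5 of 15829625 = 9497775; 9,497,775 required, 9,499,248 in favor — approved.
C: 4/5 of 791213 = 632970.40, rounded up to 632971; 632,971 required, 633,147 in favor — approved.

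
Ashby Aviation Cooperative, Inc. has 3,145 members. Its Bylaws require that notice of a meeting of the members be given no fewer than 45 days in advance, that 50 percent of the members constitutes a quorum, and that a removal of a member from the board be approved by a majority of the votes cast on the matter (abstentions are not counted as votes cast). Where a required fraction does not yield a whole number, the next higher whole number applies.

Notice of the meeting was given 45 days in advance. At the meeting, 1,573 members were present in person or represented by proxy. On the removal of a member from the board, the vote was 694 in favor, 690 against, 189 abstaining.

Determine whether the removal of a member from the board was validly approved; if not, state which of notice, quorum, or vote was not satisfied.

Valid — all requirements satisfied.

Notice: 45 days given; 45 required. Satisfied.
Quorum: 50% of 3,145 = 1,572.50, rounded up to 1,573; 1,573 present. Satisfied.
Vote: requires a majority of the votes cast (1,573 − 189 abstaining = 1,384); a majority of 1384 is 693, so 693 needed; 694 in favor. Satisfied.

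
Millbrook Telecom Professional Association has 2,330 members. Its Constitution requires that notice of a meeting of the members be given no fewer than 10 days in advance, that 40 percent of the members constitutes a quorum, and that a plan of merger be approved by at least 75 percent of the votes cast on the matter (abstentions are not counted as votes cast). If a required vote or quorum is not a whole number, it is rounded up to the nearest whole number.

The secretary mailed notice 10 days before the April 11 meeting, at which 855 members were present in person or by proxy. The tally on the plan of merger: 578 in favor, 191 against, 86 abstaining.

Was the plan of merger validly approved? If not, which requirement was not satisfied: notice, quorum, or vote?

Notice: 10 days given; 10 required. Satisfied.
Quorum: 40% of 2,330 = 932; 855 present. Not satisfied.
Vote: requires three-fourths of the votes cast (855 − 86 abstaining = 769); 3/4 of 769 = 576.75, rounded up to 577, so 577 needed; 578 in favor. Satisfied.

Invalid — quorum requirement not satisfied.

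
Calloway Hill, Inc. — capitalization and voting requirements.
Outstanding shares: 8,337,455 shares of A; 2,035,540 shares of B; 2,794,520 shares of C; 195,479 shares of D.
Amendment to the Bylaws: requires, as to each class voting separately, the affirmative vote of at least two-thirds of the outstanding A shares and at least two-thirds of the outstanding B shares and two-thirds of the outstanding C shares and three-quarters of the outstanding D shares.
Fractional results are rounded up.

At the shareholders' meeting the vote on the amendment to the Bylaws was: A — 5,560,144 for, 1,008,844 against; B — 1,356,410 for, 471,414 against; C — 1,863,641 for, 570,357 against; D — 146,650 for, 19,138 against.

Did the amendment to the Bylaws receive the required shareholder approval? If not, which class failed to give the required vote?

Not approved — the B shares did not give the required vote.

A: 2/3 of 8337455 = 5558303.33, rounded up to 5558304; 5,558,304 required, 5,560,144 in favor — approved.
B: 2/3 of 2035540 = 1357026.67, rounded up to 1357027; 1,357,027 required, 1,356,410 in favor — not approved.
C: 2/3 of 2794520 = 1863013.33, rounded up to 1863014; 1,863,014 required, 1,863,641 in favor — approved.
D: 3/4 of 195479 = 146609.25, rounded up to 146610; 146,610 required, 146,650 in favor — approved.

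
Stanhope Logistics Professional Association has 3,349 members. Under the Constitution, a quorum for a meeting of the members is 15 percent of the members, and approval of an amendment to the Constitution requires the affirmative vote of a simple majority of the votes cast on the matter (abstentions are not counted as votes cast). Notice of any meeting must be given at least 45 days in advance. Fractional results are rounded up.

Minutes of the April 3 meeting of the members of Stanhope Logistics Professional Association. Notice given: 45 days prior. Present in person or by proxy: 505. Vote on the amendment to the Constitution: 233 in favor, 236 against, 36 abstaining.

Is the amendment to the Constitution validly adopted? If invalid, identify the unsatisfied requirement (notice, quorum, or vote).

Invalid — vote requirement not satisfied.

Notice: 45 days given; 45 required. Satisfied.
Quorum: 15% of 3,349 = 502.35, rounded up to 503; 505 present. Satisfied.
Vote: requires a majority of the votes cast (505 − 36 abstaining = 469); a majority of 469 is 235, so 235 needed; 233 in favor. Not satisfied.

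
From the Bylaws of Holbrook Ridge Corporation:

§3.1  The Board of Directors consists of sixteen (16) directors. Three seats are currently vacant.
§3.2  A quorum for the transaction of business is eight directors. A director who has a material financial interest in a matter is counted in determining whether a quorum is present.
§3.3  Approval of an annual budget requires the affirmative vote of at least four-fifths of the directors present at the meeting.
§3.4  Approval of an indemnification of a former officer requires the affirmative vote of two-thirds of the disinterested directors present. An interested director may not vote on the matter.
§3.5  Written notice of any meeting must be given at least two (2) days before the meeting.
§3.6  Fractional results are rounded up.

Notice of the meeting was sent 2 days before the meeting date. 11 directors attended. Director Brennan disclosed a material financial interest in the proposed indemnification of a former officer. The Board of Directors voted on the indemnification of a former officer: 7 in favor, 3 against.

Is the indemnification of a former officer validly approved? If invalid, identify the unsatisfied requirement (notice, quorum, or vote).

Valid — all requirements satisfied.

Notice: 2 days given; 2 required (2 ≥ 2). Satisfied.
Quorum: 11 present (interested directors count toward quorum); quorum is 8. Satisfied.
Vote: the indemnification of a former officer requires two-thirds of the disinterested directors present (11 − 1 = 10). 2/3 of 10 = 6.67, rounded up to 7, so 7 affirmative votes are needed; 7 voted in favor. Satisfied.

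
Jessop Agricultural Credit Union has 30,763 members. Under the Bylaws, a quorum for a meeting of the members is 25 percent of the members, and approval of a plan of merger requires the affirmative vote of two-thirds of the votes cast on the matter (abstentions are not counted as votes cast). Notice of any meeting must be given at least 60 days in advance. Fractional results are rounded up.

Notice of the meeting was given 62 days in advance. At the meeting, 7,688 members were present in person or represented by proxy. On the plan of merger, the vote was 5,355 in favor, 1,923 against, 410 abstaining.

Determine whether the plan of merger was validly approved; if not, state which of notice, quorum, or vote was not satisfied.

Notice: 62 days given; 60 required. Satisfied.
Quorum: 25% of 30,763 = 7,690.75, rounded up to 7,691; 7,688 present. Not satisfied.
Vote: requires two-thirds of the votes cast (7,688 − 410 abstaining = 7,278); 2/3 of 7278 = 4852, so 4,852 needed; 5,355 in favor. Satisfied.

Invalid — quorum requirement not satisfied.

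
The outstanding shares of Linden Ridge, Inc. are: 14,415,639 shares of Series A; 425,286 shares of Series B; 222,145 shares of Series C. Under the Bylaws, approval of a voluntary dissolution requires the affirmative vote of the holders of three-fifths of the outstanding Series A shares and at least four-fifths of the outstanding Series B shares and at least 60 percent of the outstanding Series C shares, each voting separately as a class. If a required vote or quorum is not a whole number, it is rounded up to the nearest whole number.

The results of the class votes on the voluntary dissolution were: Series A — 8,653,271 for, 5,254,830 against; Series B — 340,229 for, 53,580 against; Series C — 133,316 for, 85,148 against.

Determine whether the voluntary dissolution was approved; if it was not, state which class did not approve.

Series A: 3/5 of 14415639 = 8649383.40, rounded up to 8649384; 8,649,384 required, 8,653,271 in favor — approved.
Series B: 4/5 of 425286 = 340228.80, rounded up to 340229; 340,229 required, 340,229 in favor — approved.
Series C: 3/5 of 222145 = 133287; 133,287 required, 133,316 in favor — approved.

Approved — every class gave the required vote.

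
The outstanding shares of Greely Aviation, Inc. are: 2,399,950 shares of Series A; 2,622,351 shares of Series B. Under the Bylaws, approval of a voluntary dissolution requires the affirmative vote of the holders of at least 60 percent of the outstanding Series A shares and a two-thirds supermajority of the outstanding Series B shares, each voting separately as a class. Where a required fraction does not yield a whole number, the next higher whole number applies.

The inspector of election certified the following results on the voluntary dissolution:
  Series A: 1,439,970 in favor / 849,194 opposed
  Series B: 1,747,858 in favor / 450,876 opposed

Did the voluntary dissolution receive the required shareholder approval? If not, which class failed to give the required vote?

Not approved — the Series B shares did not give the required vote.

Series A: 3/5 of 2399950 = 1439970; 1,439,970 required, 1,439,970 in favor — approved.
Series B: 2/3 of 2622351 = 1748234; 1,748,234 required, 1,747,858 in favor — not approved.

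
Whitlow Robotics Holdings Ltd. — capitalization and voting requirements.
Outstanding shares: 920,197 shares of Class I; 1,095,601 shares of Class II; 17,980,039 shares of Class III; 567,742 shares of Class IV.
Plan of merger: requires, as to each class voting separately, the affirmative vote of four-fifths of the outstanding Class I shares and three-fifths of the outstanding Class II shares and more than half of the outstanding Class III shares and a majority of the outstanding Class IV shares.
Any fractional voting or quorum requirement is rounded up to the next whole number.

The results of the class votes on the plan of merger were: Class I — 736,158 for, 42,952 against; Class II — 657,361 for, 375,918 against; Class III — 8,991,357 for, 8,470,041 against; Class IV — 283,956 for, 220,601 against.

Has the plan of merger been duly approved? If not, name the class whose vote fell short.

Class I: 4/5 of 920197 = 736157.60, rounded up to 736158; 736,158 required, 736,158 in favor — approved.
Class II: 3/5 of 1095601 = 657360.60, rounded up to 657361; 657,361 required, 657,361 in favor — approved.
Class III: a majority of 17980039 is 8990020; 8,990,020 required, 8,991,357 in favor — approved.
Class IV: a majority of 567742 is 283872; 283,872 required, 283,956 in favor — approved.

Approved — every class gave the required vote.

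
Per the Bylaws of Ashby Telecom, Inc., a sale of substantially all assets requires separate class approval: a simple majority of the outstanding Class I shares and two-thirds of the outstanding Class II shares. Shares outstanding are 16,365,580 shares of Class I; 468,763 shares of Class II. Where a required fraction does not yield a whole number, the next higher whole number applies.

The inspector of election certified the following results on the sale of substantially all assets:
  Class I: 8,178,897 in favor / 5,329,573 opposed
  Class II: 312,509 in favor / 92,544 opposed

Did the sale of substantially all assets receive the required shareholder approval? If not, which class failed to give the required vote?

Not approved — the Class I shares did not give the required vote.

Class I: a majority of 16365580 is 8182791; 8,182,791 required, 8,178,897 in favor — not approved.
Class II: 2/3 of 468763 = 312508.67, rounded up to 312509; 312,509 required, 312,509 in favor — approved.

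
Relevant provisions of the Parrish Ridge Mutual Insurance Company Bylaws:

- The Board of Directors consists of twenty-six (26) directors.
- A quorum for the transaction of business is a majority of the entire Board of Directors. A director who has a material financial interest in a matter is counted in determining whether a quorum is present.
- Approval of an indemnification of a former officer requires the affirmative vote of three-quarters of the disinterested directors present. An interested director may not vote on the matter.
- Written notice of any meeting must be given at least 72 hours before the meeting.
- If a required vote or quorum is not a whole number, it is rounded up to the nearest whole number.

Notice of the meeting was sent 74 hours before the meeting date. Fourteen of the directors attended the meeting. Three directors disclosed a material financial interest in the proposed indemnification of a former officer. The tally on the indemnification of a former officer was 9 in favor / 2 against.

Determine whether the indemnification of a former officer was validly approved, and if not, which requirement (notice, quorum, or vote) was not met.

Valid — all requirements satisfied.

Notice: 74 hours given; 72 required (74 ≥ 72). Satisfied.
Quorum: 14 present (interested directors count toward quorum); quorum is 14. Satisfied.
Vote: the indemnification of a former officer requires three-fourths of the disinterested directors present (14 − 3 = 11). 3/4 of 11 = 8.25, rounded up to 9, so 9 affirmative votes are needed; 9 voted in favor. Satisfied.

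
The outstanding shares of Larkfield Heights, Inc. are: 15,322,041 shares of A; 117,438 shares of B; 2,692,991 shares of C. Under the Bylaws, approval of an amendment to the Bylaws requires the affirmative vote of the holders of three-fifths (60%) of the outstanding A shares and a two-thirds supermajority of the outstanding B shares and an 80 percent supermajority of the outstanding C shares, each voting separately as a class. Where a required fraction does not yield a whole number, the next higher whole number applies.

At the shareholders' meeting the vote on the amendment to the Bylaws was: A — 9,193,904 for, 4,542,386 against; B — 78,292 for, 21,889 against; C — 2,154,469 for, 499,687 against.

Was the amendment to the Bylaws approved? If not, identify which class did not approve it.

A: 3/5 of 15322041 = 9193224.60, rounded up to 9193225; 9,193,225 required, 9,193,904 in favor — approved.
B: 2/3 of 117438 = 78292; 78,292 required, 78,292 in favor — approved.
C: 4/5 of 2692991 = 2154392.80, rounded up to 2154393; 2,154,393 required, 2,154,469 in favor — approved.

Approved — every class gave the required vote.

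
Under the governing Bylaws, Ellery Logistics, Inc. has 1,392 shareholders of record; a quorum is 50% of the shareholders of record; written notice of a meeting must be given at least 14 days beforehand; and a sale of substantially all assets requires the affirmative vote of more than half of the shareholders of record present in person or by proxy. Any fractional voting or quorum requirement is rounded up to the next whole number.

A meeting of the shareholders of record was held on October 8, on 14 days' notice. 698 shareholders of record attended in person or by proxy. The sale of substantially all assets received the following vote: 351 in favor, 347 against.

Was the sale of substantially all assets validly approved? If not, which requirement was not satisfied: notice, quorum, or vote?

Notice: 14 days given; 14 required. Satisfied.
Quorum: 50% of 1,392 = 696; 698 present. Satisfied.
Vote: requires a majority of those present (698); a majority of 698 is 350, so 350 needed; 351 in favor. Satisfied.

Valid — all requirements satisfied.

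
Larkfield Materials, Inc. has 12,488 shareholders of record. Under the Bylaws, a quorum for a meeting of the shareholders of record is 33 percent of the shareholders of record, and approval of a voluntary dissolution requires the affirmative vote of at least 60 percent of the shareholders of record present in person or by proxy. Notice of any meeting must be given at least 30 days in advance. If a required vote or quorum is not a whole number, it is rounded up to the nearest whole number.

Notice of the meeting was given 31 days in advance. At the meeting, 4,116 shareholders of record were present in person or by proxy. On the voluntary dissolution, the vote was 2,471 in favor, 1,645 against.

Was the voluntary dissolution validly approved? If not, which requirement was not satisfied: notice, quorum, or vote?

Invalid — quorum requirement not satisfied.

Notice: 31 days given; 30 required. Satisfied.
Quorum: 33% of 12,488 = 4,121.04, rounded up to 4,122; 4,116 present. Not satisfied.
Vote: requires three-fifths of those present (4,116); 3/5 of 4116 = 2469.60, rounded up to 2470, so 2,470 needed; 2,471 in favor. Satisfied.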